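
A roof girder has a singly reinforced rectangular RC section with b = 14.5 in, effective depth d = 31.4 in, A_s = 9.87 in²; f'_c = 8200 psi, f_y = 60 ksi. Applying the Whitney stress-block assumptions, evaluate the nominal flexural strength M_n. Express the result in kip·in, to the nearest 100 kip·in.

M_n ≈ 16900 kip·in

T = A_s f_y = 9.87 × 60 = 592.2 kips.
a = T/(0.85 f'_c b) = 592.2/(0.85 × 8.2 × 14.5) = 5.860 in.
M_n = T(d − a/2) = 592.2 × (31.4 − 2.93) = 16859.9 kip·in.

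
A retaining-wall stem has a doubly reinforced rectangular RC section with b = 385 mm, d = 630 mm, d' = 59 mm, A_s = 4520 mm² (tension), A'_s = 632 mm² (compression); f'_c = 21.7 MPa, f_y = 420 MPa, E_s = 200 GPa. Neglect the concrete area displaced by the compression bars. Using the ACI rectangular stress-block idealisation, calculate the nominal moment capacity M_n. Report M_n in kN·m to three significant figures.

M_n ≈ 993 kN·m

Assume both tension and compression steel yield.
Net tension couple steel: A_s − A'_s = 3888 mm².
a = (A_s − A'_s) f_y / (0.85 f'_c b) = 1632960/(0.85 × 21.7 × 385) = 229.95 mm.
c = a/β₁ = 229.95/0.85 = 270.53 mm; ε'_s = 0.003(c − d')/c = 0.0023 ≥ f_y/E_s = 0.0021, so compression steel does yield.
M_n = (A_s − A'_s) f_y (d − a/2) + A'_s f_y (d − d') = [1632960 × (630 − 114.975) + 265440 × (630 − 59)] × 10⁻⁶ = 841.02 + 151.57 = 992.59 kN·m.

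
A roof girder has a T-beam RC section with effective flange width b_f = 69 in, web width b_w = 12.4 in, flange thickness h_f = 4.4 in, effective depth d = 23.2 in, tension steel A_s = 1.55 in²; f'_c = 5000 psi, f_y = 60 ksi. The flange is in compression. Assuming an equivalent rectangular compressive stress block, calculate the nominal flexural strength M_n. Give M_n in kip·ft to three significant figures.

M_n ≈ 179 kip·ft

Tension: T = A_s f_y = 1.55 × 60 = 93 kips.
Try a within the flange: a = T/(0.85 f'_c b_f) = 93/(0.85 × 5 × 69) = 0.317 in.
Since a = 0.317 ≤ h_f = 4.4 in, the stress block lies entirely in the flange; analyse as a rectangular beam of width b_f.
M_n = T(d − a/2) = 93 × (23.2 − 0.1585) = 2142.9 kip·in.
M_n = 2142.9/12 = 178.58 kip·ft.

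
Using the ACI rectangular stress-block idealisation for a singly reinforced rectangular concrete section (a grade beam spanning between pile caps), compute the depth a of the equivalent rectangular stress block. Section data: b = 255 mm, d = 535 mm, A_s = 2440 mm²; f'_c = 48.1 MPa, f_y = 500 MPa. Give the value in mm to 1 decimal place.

a ≈ 117.0 mm

T = A_s f_y = 2440 × 500 = 1220000 N = 1220 kN.
Setting C = 0.85 f'_c a b equal to T: a = 1220000/(0.85 × 48.1 × 255) = 117.0 mm.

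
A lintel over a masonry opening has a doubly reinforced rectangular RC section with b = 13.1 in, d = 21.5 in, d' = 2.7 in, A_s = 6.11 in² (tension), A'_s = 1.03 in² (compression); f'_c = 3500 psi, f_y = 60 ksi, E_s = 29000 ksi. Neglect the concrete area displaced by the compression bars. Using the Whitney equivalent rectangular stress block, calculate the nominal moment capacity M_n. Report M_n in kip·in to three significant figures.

Assume both steels yield.
a = (A_s − A'_s) f_y/(0.85 f'_c b) = (6.11 − 1.03) × 60/(0.85 × 3.5 × 13.1) = 7.821 in.
c = a/β₁ = 7.821/0.85 = 9.201 in; ε'_s = 0.003(c − d')/c = 0.0021 ≥ ε_y = 0.0021, so the compression steel yields.
M_n = (A_s − A'_s) f_y (d − a/2) + A'_s f_y (d − d') = 304.8 × (21.5 − 3.9105) + 61.8 × (21.5 − 2.7) = 5361.3 + 1161.8 = 6523.1 kip·in.

M_n ≈ 6520 kip·in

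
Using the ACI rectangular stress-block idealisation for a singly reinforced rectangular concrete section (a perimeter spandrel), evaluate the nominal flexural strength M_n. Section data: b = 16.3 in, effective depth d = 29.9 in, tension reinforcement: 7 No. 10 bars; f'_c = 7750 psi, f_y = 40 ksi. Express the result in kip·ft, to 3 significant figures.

M_n ≈ 837 kip·ft

A_s = 7 × 1.27 = 8.89 in².
T = A_s f_y = 8.89 × 40 = 355.6 kips.
a = T/(0.85 f'_c b) = 355.6/(0.85 × 7.75 × 16.3) = 3.312 in.
M_n = T(d − a/2) = 355.6 × (29.9 − 1.656) = 10043.6 kip·in = 10043.6/12 = 836.97 kip·ft.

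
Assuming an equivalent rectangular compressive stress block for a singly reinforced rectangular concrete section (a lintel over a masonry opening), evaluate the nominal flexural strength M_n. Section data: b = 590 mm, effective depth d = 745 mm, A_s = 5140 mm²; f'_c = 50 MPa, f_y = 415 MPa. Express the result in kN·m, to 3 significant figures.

T = A_s f_y = 5140 × 415 = 2133100 N = 2133.1 kN.
From C = T: a = T/(0.85 f'_c b) = 2133100/(0.85 × 50 × 590) = 85.07 mm.
M_n = T(d − a/2) = 2133.1 kN × (745 − 42.535) mm = 1498.43 kN·m.

M_n ≈ 1500 kN·m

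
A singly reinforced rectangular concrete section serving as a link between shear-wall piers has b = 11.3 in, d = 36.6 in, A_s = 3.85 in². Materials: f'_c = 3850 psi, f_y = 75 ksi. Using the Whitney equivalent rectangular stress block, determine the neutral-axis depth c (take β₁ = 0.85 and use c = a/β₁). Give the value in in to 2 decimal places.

T = A_s f_y = 3.85 × 75 = 288.75 kips.
a = T/(0.85 f'_c b) = 288.75/(0.85 × 3.85 × 11.3) = 7.8084 in.
With β₁ = 0.85, c = a/β₁ = 7.8084/0.85 = 9.19 in.

c ≈ 9.19 in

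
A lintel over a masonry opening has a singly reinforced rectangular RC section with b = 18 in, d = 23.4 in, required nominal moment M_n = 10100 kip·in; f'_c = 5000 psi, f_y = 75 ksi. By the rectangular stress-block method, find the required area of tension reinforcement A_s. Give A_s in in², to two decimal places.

A_s ≈ 6.69 in²

From M_n = 0.85 f'_c a b (d − a/2):
a = d − √(d² − 2M_n/(0.85 f'_c b)) = 23.4 − √(23.4² − 2 × 10100/(0.85 × 5 × 18)) = 6.562 in.
A_s = 0.85 f'_c a b / f_y = 0.85 × 5 × 6.562 × 18 / 75 = 6.693 in².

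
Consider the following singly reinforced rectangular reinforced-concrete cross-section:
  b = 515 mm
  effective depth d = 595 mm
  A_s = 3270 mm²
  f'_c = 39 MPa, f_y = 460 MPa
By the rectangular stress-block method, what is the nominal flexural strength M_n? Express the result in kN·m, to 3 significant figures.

T = A_s f_y = 3270 × 460 = 1504200 N = 1504.2 kN.
From C = T: a = T/(0.85 f'_c b) = 1504200/(0.85 × 39 × 515) = 88.11 mm.
M_n = T(d − a/2) = 1504.2 kN × (595 − 44.055) mm = 828.73 kN·m.

M_n ≈ 829 kN·m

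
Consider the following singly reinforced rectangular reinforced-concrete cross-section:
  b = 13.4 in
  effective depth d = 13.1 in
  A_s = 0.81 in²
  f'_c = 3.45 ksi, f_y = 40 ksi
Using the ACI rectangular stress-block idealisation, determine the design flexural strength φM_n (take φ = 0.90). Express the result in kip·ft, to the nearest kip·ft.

φM_n ≈ 31 kip·ft

T = A_s f_y = 0.81 × 40 = 32.4 kips.
a = T/(0.85 f'_c b) = 32.4/(0.85 × 3.45 × 13.4) = 0.825 in.
M_n = T(d − a/2) = 32.4 × (13.1 − 0.4125) = 411.1 kip·in = 411.1/12 = 34.26 kip·ft.
φM_n = 0.90 × 34.26 = 30.83 kip·ft.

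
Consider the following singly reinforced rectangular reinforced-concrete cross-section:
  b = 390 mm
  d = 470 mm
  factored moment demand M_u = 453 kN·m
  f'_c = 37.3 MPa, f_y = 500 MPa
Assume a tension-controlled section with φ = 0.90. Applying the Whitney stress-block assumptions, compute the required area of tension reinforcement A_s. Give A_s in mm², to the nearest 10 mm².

A_s ≈ 2390 mm²

M_n = M_u/φ = 453/0.90 = 503.333 kN·m.
With M_n = 0.85 f'_c a b (d − a/2), solve the quadratic for a:
a = d − √(d² − 2M_n/(0.85 f'_c b)) = 470 − √(470² − 2 × 503.333×10⁶/(0.85 × 37.3 × 390)) = 96.52 mm.
A_s = 0.85 f'_c a b / f_y = 0.85 × 37.3 × 96.52 × 390 / 500 = 2386.9 mm².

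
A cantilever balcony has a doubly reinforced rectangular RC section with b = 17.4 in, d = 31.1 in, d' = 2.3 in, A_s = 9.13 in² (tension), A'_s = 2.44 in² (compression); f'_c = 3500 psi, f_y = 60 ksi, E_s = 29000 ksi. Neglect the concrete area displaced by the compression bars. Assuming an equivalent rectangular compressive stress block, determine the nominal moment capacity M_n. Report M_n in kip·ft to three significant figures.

M_n ≈ 1260 kip·ft

Assume both steels yield.
a = (A_s − A'_s) f_y/(0.85 f'_c b) = (9.13 − 2.44) × 60/(0.85 × 3.5 × 17.4) = 7.754 in.
c = a/β₁ = 7.754/0.85 = 9.122 in; ε'_s = 0.003(c − d')/c = 0.0022 ≥ ε_y = 0.0021, so the compression steel yields.
M_n = (A_s − A'_s) f_y (d − a/2) + A'_s f_y (d − d') = 401.4 × (31.1 − 3.877) + 146.4 × (31.1 − 2.3) = 10927.3 + 4216.3 = 15143.6 kip·in = 15143.6/12 = 1261.97 kip·ft.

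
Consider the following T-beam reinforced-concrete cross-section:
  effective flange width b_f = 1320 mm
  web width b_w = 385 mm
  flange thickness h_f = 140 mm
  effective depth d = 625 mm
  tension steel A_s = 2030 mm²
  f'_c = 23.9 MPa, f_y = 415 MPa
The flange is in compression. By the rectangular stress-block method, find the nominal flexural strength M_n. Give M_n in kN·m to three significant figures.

M_n ≈ 513 kN·m

Tension: T = A_s f_y = 2030 × 415 = 842450 N.
Try a within the flange: a = T/(0.85 f'_c b_f) = 842450/(0.85 × 23.9 × 1320) = 31.42 mm.
Since a = 31.42 ≤ h_f = 140 mm, the stress block lies entirely in the flange; analyse as a rectangular beam of width b_f.
M_n = T(d − a/2) = 842450 × (625 − 15.71) = 513.30 × 10⁶ N·mm.
M_n = 513.30 kN·m.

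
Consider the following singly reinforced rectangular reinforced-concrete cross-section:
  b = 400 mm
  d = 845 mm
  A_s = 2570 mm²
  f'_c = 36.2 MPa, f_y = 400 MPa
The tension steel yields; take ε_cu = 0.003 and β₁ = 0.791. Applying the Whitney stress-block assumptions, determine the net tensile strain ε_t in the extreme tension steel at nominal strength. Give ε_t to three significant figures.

a = A_s f_y/(0.85 f'_c b) = 83.52 mm.
β₁ = 0.791, so c = a/β₁ = 83.52/0.791 = 105.59 mm.
From the linear strain diagram with ε_cu = 0.003: ε_t = 0.003 (d − c)/c = 0.003 × (845 − 105.59)/105.59 = 0.0210.
Since ε_t ≥ 0.005, the section is tension-controlled.

ε_t ≈ 0.0210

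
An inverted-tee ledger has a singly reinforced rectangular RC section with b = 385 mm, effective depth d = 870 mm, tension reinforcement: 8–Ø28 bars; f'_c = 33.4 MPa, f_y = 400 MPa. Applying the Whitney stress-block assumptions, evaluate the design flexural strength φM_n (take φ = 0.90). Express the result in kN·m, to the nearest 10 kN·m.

A_s = 8 × 616 = 4928 mm².
T = A_s f_y = 4928 × 400 = 1971200 N = 1971.2 kN.
From C = T: a = T/(0.85 f'_c b) = 1971200/(0.85 × 33.4 × 385) = 180.35 mm.
M_n = T(d − a/2) = 1971.2 kN × (870 − 90.175) mm = 1537.19 kN·m.
φM_n = 0.90 × 1537.19 = 1383.47 kN·m.

φM_n ≈ 1380 kN·m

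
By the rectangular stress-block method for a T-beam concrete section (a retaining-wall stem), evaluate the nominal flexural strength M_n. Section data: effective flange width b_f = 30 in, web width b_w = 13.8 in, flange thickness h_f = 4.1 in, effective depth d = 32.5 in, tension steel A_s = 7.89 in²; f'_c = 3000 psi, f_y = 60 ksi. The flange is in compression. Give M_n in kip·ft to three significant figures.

Tension: T = A_s f_y = 7.89 × 60 = 473.4 kips.
Try a within the flange: a = T/(0.85 f'_c b_f) = 473.4/(0.85 × 3 × 30) = 6.188 in.
a = 6.188 > h_f = 4.1 in: the block extends into the web. Split into flange-overhang and web parts.
C_f = 0.85 f'_c (b_f − b_w) h_f = 0.85 × 3 × (30 − 13.8) × 4.1 = 169.4 kips.
Remaining web compression depth: a_w = (T − C_f)/(0.85 f'_c b_w) = (473.4 − 169.4)/(0.85 × 3 × 13.8) = 8.639 in.
M_n = C_f(d − h_f/2) + (T − C_f)(d − a_w/2) = 169.4 × (32.5 − 2.05) + 304 × (32.5 − 4.3195) = 5158.2 + 8566.9 = 13725.1 kip·in.
M_n = 13725.1/12 = 1143.76 kip·ft.

M_n ≈ 1140 kip·ft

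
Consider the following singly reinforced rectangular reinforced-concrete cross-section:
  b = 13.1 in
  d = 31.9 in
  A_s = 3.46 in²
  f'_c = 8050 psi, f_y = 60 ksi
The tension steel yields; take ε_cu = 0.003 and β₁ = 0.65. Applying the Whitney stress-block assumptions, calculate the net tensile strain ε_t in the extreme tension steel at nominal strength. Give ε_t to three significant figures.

a = A_s f_y/(0.85 f'_c b) = 2.316 in.
β₁ = 0.65, so c = a/β₁ = 2.316/0.65 = 3.563 in.
From the linear strain diagram with ε_cu = 0.003: ε_t = 0.003 (d − c)/c = 0.003 × (31.9 − 3.563)/3.563 = 0.0239.
Since ε_t ≥ 0.005, the section is tension-controlled.

ε_t ≈ 0.0239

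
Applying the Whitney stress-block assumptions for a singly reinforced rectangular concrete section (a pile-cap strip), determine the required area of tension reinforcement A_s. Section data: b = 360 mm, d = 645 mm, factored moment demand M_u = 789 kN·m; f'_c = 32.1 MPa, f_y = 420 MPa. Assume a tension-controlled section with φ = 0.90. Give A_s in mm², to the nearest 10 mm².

M_n = M_u/φ = 789/0.90 = 876.667 kN·m.
With M_n = 0.85 f'_c a b (d − a/2), solve the quadratic for a:
a = d − √(d² − 2M_n/(0.85 f'_c b)) = 645 − √(645² − 2 × 876.667×10⁶/(0.85 × 32.1 × 360)) = 157.63 mm.
A_s = 0.85 f'_c a b / f_y = 0.85 × 32.1 × 157.63 × 360 / 420 = 3686.5 mm².

A_s ≈ 3690 mm²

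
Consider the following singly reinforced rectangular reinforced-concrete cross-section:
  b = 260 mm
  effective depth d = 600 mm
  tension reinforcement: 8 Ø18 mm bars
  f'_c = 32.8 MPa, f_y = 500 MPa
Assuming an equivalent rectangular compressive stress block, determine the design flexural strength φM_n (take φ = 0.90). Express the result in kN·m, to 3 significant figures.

A_s = 8 × 254 = 2032 mm².
T = A_s f_y = 2032 × 500 = 1016000 N = 1016 kN.
From C = T: a = T/(0.85 f'_c b) = 1016000/(0.85 × 32.8 × 260) = 140.16 mm.
M_n = T(d − a/2) = 1016 kN × (600 − 70.08) mm = 538.40 kN·m.
φM_n = 0.90 × 538.40 = 484.56 kN·m.

φM_n ≈ 485 kN·m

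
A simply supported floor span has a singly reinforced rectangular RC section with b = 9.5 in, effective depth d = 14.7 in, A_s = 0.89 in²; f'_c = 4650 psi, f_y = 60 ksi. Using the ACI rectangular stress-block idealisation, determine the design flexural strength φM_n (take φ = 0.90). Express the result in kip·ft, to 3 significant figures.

φM_n ≈ 56.0 kip·ft

T = A_s f_y = 0.89 × 60 = 53.4 kips.
a = T/(0.85 f'_c b) = 53.4/(0.85 × 4.65 × 9.5) = 1.422 in.
M_n = T(d − a/2) = 53.4 × (14.7 − 0.711) = 747.0 kip·in = 747.0/12 = 62.25 kip·ft.
φM_n = 0.90 × 62.25 = 56.03 kip·ft.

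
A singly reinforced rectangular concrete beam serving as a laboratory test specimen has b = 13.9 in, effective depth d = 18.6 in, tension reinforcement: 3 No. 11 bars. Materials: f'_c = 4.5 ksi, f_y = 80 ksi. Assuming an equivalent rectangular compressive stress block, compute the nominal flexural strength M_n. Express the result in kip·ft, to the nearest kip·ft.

A_s = 3 × 1.56 = 4.68 in².
T = A_s f_y = 4.68 × 80 = 374.4 kips.
a = T/(0.85 f'_c b) = 374.4/(0.85 × 4.5 × 13.9) = 7.042 in.
M_n = T(d − a/2) = 374.4 × (18.6 − 3.521) = 5645.6 kip·in = 5645.6/12 = 470.47 kip·ft.

M_n ≈ 470 kip·ft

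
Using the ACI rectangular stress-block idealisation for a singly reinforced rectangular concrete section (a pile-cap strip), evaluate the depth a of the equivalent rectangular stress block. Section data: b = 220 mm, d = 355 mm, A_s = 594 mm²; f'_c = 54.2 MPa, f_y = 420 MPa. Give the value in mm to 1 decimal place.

a ≈ 24.6 mm

T = A_s f_y = 594 × 420 = 249480 N = 249.48 kN.
Setting C = 0.85 f'_c a b equal to T: a = 249480/(0.85 × 54.2 × 220) = 24.6 mm.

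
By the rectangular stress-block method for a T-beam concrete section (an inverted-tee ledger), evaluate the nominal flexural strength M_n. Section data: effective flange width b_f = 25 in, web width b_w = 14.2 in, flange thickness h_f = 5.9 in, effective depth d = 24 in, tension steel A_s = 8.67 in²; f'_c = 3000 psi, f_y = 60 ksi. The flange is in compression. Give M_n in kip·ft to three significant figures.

M_n ≈ 853 kip·ft

Tension: T = A_s f_y = 8.67 × 60 = 520.2 kips.
Try a within the flange: a = T/(0.85 f'_c b_f) = 520.2/(0.85 × 3 × 25) = 8.160 in.
a = 8.160 > h_f = 5.9 in: the block extends into the web. Split into flange-overhang and web parts.
C_f = 0.85 f'_c (b_f − b_w) h_f = 0.85 × 3 × (25 − 14.2) × 5.9 = 162.5 kips.
Remaining web compression depth: a_w = (T − C_f)/(0.85 f'_c b_w) = (520.2 − 162.5)/(0.85 × 3 × 14.2) = 9.878 in.
M_n = C_f(d − h_f/2) + (T − C_f)(d − a_w/2) = 162.5 × (24 − 2.95) + 357.7 × (24 − 4.939) = 3420.6 + 6818.1 = 10238.7 kip·in.
M_n = 10238.7/12 = 853.23 kip·ft.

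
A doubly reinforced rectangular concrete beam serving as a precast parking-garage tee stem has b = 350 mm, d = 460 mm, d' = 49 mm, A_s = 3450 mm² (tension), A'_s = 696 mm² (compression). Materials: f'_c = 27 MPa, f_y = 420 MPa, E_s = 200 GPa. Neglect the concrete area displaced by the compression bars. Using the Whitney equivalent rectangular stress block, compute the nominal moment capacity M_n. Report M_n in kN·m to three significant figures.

Assume both tension and compression steel yield.
Net tension couple steel: A_s − A'_s = 2754 mm².
a = (A_s − A'_s) f_y / (0.85 f'_c b) = 1156680/(0.85 × 27 × 350) = 144.00 mm.
c = a/β₁ = 144.00/0.85 = 169.41 mm; ε'_s = 0.003(c − d')/c = 0.0021 ≥ f_y/E_s = 0.0021, so compression steel does yield.
M_n = (A_s − A'_s) f_y (d − a/2) + A'_s f_y (d − d') = [1156680 × (460 − 72) + 292320 × (460 − 49)] × 10⁻⁶ = 448.79 + 120.14 = 568.93 kN·m.

M_n ≈ 569 kN·m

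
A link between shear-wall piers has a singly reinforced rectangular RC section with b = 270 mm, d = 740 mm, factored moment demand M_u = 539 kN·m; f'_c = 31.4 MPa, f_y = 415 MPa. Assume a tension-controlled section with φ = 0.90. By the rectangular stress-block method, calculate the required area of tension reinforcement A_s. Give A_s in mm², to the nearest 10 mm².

M_n = M_u/φ = 539/0.90 = 598.889 kN·m.
With M_n = 0.85 f'_c a b (d − a/2), solve the quadratic for a:
a = d − √(d² − 2M_n/(0.85 f'_c b)) = 740 − √(740² − 2 × 598.889×10⁶/(0.85 × 31.4 × 270)) = 122.43 mm.
A_s = 0.85 f'_c a b / f_y = 0.85 × 31.4 × 122.43 × 270 / 415 = 2125.9 mm².

A_s ≈ 2130 mm²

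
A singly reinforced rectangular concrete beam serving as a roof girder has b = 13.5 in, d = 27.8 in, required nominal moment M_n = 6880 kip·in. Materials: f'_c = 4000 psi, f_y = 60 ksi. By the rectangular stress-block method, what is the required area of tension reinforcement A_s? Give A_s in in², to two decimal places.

A_s ≈ 4.63 in²

From M_n = 0.85 f'_c a b (d − a/2):
a = d − √(d² − 2M_n/(0.85 f'_c b)) = 27.8 − √(27.8² − 2 × 6880/(0.85 × 4 × 13.5)) = 6.050 in.
A_s = 0.85 f'_c a b / f_y = 0.85 × 4 × 6.050 × 13.5 / 60 = 4.628 in².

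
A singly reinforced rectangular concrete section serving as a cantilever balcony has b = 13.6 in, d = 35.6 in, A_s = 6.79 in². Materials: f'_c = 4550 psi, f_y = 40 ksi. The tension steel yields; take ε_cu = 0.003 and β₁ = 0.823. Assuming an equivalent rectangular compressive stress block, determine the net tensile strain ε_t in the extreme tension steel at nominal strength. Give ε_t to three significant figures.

ε_t ≈ 0.0140

a = A_s f_y/(0.85 f'_c b) = 5.164 in.
β₁ = 0.823, so c = a/β₁ = 5.164/0.823 = 6.275 in.
From the linear strain diagram with ε_cu = 0.003: ε_t = 0.003 (d − c)/c = 0.003 × (35.6 − 6.275)/6.275 = 0.0140.
Since ε_t ≥ 0.005, the section is tension-controlled.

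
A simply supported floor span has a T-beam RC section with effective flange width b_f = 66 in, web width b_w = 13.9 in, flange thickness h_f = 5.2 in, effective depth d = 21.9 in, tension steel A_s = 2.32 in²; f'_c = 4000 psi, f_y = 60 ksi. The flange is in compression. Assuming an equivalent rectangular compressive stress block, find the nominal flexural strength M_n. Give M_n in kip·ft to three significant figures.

Tension: T = A_s f_y = 2.32 × 60 = 139.2 kips.
Try a within the flange: a = T/(0.85 f'_c b_f) = 139.2/(0.85 × 4 × 66) = 0.620 in.
Since a = 0.620 ≤ h_f = 5.2 in, the stress block lies entirely in the flange; analyse as a rectangular beam of width b_f.
M_n = T(d − a/2) = 139.2 × (21.9 − 0.31) = 3005.3 kip·in.
M_n = 3005.3/12 = 250.44 kip·ft.

M_n ≈ 250 kip·ft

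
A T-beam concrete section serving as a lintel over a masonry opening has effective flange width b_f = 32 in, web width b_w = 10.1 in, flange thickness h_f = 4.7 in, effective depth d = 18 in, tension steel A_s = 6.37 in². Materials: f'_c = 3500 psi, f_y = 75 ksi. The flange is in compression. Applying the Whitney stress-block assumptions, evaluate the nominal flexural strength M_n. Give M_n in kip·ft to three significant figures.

Tension: T = A_s f_y = 6.37 × 75 = 477.75 kips.
Try a within the flange: a = T/(0.85 f'_c b_f) = 477.75/(0.85 × 3.5 × 32) = 5.018 in.
a = 5.018 > h_f = 4.7 in: the block extends into the web. Split into flange-overhang and web parts.
C_f = 0.85 f'_c (b_f − b_w) h_f = 0.85 × 3.5 × (32 − 10.1) × 4.7 = 306.2 kips.
Remaining web compression depth: a_w = (T − C_f)/(0.85 f'_c b_w) = (477.75 − 306.2)/(0.85 × 3.5 × 10.1) = 5.709 in.
M_n = C_f(d − h_f/2) + (T − C_f)(d − a_w/2) = 306.2 × (18 − 2.35) + 171.55 × (18 − 2.8545) = 4792.0 + 2598.2 = 7390.2 kip·in.
M_n = 7390.2/12 = 615.85 kip·ft.

M_n ≈ 616 kip·ft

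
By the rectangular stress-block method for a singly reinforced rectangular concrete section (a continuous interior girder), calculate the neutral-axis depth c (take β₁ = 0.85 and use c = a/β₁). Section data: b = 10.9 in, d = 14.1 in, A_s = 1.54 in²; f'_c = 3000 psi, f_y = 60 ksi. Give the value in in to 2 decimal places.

c ≈ 3.91 in

T = A_s f_y = 1.54 × 60 = 92.4 kips.
a = T/(0.85 f'_c b) = 92.4/(0.85 × 3 × 10.9) = 3.3243 in.
With β₁ = 0.85, c = a/β₁ = 3.3243/0.85 = 3.91 in.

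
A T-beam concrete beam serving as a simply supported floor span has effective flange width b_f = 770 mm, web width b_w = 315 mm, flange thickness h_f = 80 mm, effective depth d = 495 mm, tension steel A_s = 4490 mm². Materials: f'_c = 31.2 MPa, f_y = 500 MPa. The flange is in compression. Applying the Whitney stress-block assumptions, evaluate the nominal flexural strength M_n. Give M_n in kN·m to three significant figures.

Tension: T = A_s f_y = 4490 × 500 = 2245000 N.
Try a within the flange: a = T/(0.85 f'_c b_f) = 2245000/(0.85 × 31.2 × 770) = 109.94 mm.
a = 109.94 > h_f = 80 mm: the block extends into the web. Split into flange-overhang and web parts.
C_f = 0.85 f'_c (b_f − b_w) h_f = 0.85 × 31.2 × (770 − 315) × 80 = 965328 N.
Remaining web compression depth: a_w = (T − C_f)/(0.85 f'_c b_w) = (2245000 − 965328)/(0.85 × 31.2 × 315) = 153.18 mm.
M_n = C_f(d − h_f/2) + (T − C_f)(d − a_w/2) = 965328 × (495 − 40) + 1279672 × (495 − 76.59) = 439.22 + 535.43 = 974.65 × 10⁶ N·mm.
M_n = 974.65 kN·m.

M_n ≈ 975 kN·m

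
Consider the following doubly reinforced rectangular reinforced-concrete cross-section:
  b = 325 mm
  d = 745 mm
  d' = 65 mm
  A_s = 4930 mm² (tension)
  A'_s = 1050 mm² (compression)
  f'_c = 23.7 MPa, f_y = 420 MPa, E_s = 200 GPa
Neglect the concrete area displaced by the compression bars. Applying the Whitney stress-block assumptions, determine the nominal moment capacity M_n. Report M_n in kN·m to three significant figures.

M_n ≈ 1310 kN·m

Assume both tension and compression steel yield.
Net tension couple steel: A_s − A'_s = 3880 mm².
a = (A_s − A'_s) f_y / (0.85 f'_c b) = 1629600/(0.85 × 23.7 × 325) = 248.90 mm.
c = a/β₁ = 248.90/0.85 = 292.82 mm; ε'_s = 0.003(c − d')/c = 0.0023 ≥ f_y/E_s = 0.0021, so compression steel does yield.
M_n = (A_s − A'_s) f_y (d − a/2) + A'_s f_y (d − d') = [1629600 × (745 − 124.45) + 441000 × (745 − 65)] × 10⁻⁶ = 1011.25 + 299.88 = 1311.13 kN·m.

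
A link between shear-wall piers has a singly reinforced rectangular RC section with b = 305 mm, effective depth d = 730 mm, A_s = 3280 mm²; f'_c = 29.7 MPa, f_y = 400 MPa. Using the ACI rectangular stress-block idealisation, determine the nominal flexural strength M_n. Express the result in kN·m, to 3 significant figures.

M_n ≈ 846 kN·m

T = A_s f_y = 3280 × 400 = 1312000 N = 1312 kN.
From C = T: a = T/(0.85 f'_c b) = 1312000/(0.85 × 29.7 × 305) = 170.40 mm.
M_n = T(d − a/2) = 1312 kN × (730 − 85.2) mm = 845.98 kN·m.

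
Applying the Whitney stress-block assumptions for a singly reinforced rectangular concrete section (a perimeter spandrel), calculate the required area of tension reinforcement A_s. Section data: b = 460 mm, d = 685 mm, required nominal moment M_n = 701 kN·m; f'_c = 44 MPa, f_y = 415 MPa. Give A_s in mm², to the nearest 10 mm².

With M_n = 0.85 f'_c a b (d − a/2), solve the quadratic for a:
a = d − √(d² − 2M_n/(0.85 f'_c b)) = 685 − √(685² − 2 × 701×10⁶/(0.85 × 44 × 460)) = 62.32 mm.
A_s = 0.85 f'_c a b / f_y = 0.85 × 44 × 62.32 × 460 / 415 = 2583.5 mm².

A_s ≈ 2580 mm²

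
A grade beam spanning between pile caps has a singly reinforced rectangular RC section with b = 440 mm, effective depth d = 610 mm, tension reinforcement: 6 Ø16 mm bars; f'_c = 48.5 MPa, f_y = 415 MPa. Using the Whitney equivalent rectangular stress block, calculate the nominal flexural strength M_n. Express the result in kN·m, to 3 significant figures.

A_s = 6 × 201 = 1206 mm².
T = A_s f_y = 1206 × 415 = 500490 N = 500.49 kN.
From C = T: a = T/(0.85 f'_c b) = 500490/(0.85 × 48.5 × 440) = 27.59 mm.
M_n = T(d − a/2) = 500.49 kN × (610 − 13.795) mm = 298.39 kN·m.

M_n ≈ 298 kN·m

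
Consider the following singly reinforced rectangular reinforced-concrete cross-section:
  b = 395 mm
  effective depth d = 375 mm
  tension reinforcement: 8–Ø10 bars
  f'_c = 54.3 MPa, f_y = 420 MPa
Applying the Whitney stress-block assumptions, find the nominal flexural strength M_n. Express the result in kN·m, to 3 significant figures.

A_s = 8 × 78.5 = 628 mm².
T = A_s f_y = 628 × 420 = 263760 N = 263.76 kN.
From C = T: a = T/(0.85 f'_c b) = 263760/(0.85 × 54.3 × 395) = 14.47 mm.
M_n = T(d − a/2) = 263.76 kN × (375 − 7.235) mm = 97.00 kN·m.

M_n ≈ 97.0 kN·m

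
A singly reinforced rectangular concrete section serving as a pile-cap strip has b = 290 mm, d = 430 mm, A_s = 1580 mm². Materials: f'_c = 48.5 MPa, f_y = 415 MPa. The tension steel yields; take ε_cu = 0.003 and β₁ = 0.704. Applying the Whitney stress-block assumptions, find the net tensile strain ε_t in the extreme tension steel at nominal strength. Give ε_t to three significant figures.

a = A_s f_y/(0.85 f'_c b) = 54.85 mm.
β₁ = 0.704, so c = a/β₁ = 54.85/0.704 = 77.91 mm.
From the linear strain diagram with ε_cu = 0.003: ε_t = 0.003 (d − c)/c = 0.003 × (430 − 77.91)/77.91 = 0.0136.
Since ε_t ≥ 0.005, the section is tension-controlled.

ε_t ≈ 0.0136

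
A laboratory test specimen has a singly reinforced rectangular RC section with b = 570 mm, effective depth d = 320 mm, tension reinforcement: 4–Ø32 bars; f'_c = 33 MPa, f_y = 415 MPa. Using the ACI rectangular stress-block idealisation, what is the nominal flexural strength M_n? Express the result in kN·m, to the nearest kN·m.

A_s = 4 × 804 = 3216 mm².
T = A_s f_y = 3216 × 415 = 1334640 N = 1334.64 kN.
From C = T: a = T/(0.85 f'_c b) = 1334640/(0.85 × 33 × 570) = 83.47 mm.
M_n = T(d − a/2) = 1334.64 kN × (320 − 41.735) mm = 371.38 kN·m.

M_n ≈ 371 kN·m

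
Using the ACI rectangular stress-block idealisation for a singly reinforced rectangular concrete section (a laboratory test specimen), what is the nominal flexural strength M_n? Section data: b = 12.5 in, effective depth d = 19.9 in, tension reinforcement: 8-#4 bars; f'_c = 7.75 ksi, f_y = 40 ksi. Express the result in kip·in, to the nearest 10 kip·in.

A_s = 8 × 0.2 = 1.6 in².
T = A_s f_y = 1.6 × 40 = 64 kips.
a = T/(0.85 f'_c b) = 64/(0.85 × 7.75 × 12.5) = 0.777 in.
M_n = T(d − a/2) = 64 × (19.9 − 0.3885) = 1248.7 kip·in.

M_n ≈ 1250 kip·in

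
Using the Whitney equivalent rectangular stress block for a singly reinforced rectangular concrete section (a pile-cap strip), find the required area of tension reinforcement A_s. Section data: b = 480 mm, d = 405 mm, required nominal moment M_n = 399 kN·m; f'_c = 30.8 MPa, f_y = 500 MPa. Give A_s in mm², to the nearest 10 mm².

A_s ≈ 2210 mm²

With M_n = 0.85 f'_c a b (d − a/2), solve the quadratic for a:
a = d − √(d² − 2M_n/(0.85 f'_c b)) = 405 − √(405² − 2 × 399×10⁶/(0.85 × 30.8 × 480)) = 87.95 mm.
A_s = 0.85 f'_c a b / f_y = 0.85 × 30.8 × 87.95 × 480 / 500 = 2210.4 mm².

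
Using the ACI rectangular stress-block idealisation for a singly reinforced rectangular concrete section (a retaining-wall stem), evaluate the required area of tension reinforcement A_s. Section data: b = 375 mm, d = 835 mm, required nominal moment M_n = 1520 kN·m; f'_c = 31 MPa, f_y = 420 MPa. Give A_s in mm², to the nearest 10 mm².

With M_n = 0.85 f'_c a b (d − a/2), solve the quadratic for a:
a = d − √(d² − 2M_n/(0.85 f'_c b)) = 835 − √(835² − 2 × 1520×10⁶/(0.85 × 31 × 375)) = 210.84 mm.
A_s = 0.85 f'_c a b / f_y = 0.85 × 31 × 210.84 × 375 / 420 = 4960.4 mm².

A_s ≈ 4960 mm²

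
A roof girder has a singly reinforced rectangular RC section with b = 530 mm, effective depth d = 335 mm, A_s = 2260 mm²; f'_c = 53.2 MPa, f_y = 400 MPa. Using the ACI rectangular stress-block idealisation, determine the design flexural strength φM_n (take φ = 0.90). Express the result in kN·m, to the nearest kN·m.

φM_n ≈ 257 kN·m

T = A_s f_y = 2260 × 400 = 904000 N = 904 kN.
From C = T: a = T/(0.85 f'_c b) = 904000/(0.85 × 53.2 × 530) = 37.72 mm.
M_n = T(d − a/2) = 904 kN × (335 − 18.86) mm = 285.79 kN·m.
φM_n = 0.90 × 285.79 = 257.21 kN·m.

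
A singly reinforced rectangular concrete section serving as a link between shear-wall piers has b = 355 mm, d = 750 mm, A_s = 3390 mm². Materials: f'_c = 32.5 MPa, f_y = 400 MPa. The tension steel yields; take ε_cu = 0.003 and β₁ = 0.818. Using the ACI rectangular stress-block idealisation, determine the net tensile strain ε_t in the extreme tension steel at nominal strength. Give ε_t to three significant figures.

ε_t ≈ 0.0103

a = A_s f_y/(0.85 f'_c b) = 138.27 mm.
β₁ = 0.818, so c = a/β₁ = 138.27/0.818 = 169.03 mm.
From the linear strain diagram with ε_cu = 0.003: ε_t = 0.003 (d − c)/c = 0.003 × (750 − 169.03)/169.03 = 0.0103.
Since ε_t ≥ 0.005, the section is tension-controlled.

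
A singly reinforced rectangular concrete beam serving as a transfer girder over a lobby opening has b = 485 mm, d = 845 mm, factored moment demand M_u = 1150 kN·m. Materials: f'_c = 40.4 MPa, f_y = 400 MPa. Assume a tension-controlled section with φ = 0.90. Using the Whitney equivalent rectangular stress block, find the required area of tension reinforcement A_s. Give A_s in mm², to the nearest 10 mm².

M_n = M_u/φ = 1150/0.90 = 1277.78 kN·m.
With M_n = 0.85 f'_c a b (d − a/2), solve the quadratic for a:
a = d − √(d² − 2M_n/(0.85 f'_c b)) = 845 − √(845² − 2 × 1277.78×10⁶/(0.85 × 40.4 × 485)) = 96.28 mm.
A_s = 0.85 f'_c a b / f_y = 0.85 × 40.4 × 96.28 × 485 / 400 = 4008.8 mm².

A_s ≈ 4010 mm²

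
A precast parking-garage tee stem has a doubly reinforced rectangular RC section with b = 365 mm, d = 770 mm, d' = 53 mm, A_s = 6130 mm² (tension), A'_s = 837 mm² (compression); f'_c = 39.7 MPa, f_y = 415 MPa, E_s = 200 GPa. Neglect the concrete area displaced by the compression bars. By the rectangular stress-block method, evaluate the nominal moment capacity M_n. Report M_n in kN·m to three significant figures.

Assume both tension and compression steel yield.
Net tension couple steel: A_s − A'_s = 5293 mm².
a = (A_s − A'_s) f_y / (0.85 f'_c b) = 2196595/(0.85 × 39.7 × 365) = 178.34 mm.
c = a/β₁ = 178.34/0.766 = 232.82 mm; ε'_s = 0.003(c − d')/c = 0.0023 ≥ f_y/E_s = 0.0021, so compression steel does yield.
M_n = (A_s − A'_s) f_y (d − a/2) + A'_s f_y (d − d') = [2196595 × (770 − 89.17) + 347355 × (770 − 53)] × 10⁻⁶ = 1495.51 + 249.05 = 1744.56 kN·m.

M_n ≈ 1740 kN·m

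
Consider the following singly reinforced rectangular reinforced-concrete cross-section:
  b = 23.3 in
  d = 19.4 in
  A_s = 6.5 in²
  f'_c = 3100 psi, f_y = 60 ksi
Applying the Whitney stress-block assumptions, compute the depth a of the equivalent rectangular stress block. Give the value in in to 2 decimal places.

a ≈ 6.35 in

T = A_s f_y = 6.5 × 60 = 390 kips.
a = T/(0.85 f'_c b) = 390/(0.85 × 3.1 × 23.3) = 6.35 in.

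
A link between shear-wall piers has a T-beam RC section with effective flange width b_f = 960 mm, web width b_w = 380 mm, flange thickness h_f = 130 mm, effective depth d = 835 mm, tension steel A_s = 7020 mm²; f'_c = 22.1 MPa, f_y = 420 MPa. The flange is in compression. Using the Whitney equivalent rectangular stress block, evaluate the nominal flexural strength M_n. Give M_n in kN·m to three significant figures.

Tension: T = A_s f_y = 7020 × 420 = 2948400 N.
Try a within the flange: a = T/(0.85 f'_c b_f) = 2948400/(0.85 × 22.1 × 960) = 163.49 mm.
a = 163.49 > h_f = 130 mm: the block extends into the web. Split into flange-overhang and web parts.
C_f = 0.85 f'_c (b_f − b_w) h_f = 0.85 × 22.1 × (960 − 380) × 130 = 1416389 N.
Remaining web compression depth: a_w = (T − C_f)/(0.85 f'_c b_w) = (2948400 − 1416389)/(0.85 × 22.1 × 380) = 214.62 mm.
M_n = C_f(d − h_f/2) + (T − C_f)(d − a_w/2) = 1416389 × (835 − 65) + 1532011 × (835 − 107.31) = 1090.62 + 1114.83 = 2205.45 × 10⁶ N·mm.
M_n = 2205.45 kN·m.

M_n ≈ 2210 kN·m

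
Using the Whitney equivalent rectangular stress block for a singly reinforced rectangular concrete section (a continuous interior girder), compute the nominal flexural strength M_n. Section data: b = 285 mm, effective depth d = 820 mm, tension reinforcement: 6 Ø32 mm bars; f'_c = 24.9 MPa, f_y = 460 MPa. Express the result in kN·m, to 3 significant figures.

M_n ≈ 1410 kN·m

A_s = 6 × 804 = 4824 mm².
T = A_s f_y = 4824 × 460 = 2219040 N = 2219.04 kN.
From C = T: a = T/(0.85 f'_c b) = 2219040/(0.85 × 24.9 × 285) = 367.88 mm.
M_n = T(d − a/2) = 2219.04 kN × (820 − 183.94) mm = 1411.44 kN·m.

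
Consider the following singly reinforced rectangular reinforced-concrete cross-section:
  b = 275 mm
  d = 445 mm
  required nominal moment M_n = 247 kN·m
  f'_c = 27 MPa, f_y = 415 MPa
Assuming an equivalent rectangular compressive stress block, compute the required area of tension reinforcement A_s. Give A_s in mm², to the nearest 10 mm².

A_s ≈ 1500 mm²

With M_n = 0.85 f'_c a b (d − a/2), solve the quadratic for a:
a = d − √(d² − 2M_n/(0.85 f'_c b)) = 445 − √(445² − 2 × 247×10⁶/(0.85 × 27 × 275)) = 98.95 mm.
A_s = 0.85 f'_c a b / f_y = 0.85 × 27 × 98.95 × 275 / 415 = 1504.8 mm².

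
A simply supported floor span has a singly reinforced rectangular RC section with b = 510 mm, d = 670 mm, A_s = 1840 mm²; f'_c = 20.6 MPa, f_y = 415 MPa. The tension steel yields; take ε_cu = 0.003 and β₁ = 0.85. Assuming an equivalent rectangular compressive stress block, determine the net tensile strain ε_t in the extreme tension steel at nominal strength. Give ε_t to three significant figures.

ε_t ≈ 0.0170

a = A_s f_y/(0.85 f'_c b) = 85.51 mm.
β₁ = 0.85, so c = a/β₁ = 85.51/0.85 = 100.60 mm.
From the linear strain diagram with ε_cu = 0.003: ε_t = 0.003 (d − c)/c = 0.003 × (670 − 100.60)/100.60 = 0.0170.
Since ε_t ≥ 0.005, the section is tension-controlled.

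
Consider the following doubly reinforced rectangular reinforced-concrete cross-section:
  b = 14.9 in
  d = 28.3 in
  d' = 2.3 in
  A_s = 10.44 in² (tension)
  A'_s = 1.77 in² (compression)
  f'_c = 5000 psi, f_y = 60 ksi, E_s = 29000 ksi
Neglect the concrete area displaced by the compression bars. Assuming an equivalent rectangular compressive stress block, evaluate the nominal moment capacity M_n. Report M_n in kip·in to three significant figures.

Assume both steels yield.
a = (A_s − A'_s) f_y/(0.85 f'_c b) = (10.44 − 1.77) × 60/(0.85 × 5 × 14.9) = 8.215 in.
c = a/β₁ = 8.215/0.8 = 10.269 in; ε'_s = 0.003(c − d')/c = 0.0023 ≥ ε_y = 0.0021, so the compression steel yields.
M_n = (A_s − A'_s) f_y (d − a/2) + A'_s f_y (d − d') = 520.2 × (28.3 − 4.1075) + 106.2 × (28.3 − 2.3) = 12584.9 + 2761.2 = 15346.1 kip·in.

M_n ≈ 15300 kip·in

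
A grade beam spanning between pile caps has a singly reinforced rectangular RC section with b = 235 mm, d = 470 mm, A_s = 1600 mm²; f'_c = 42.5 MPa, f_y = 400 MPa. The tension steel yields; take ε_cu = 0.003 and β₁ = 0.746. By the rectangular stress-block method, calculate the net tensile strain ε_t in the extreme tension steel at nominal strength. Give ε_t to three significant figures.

ε_t ≈ 0.0110

a = A_s f_y/(0.85 f'_c b) = 75.39 mm.
β₁ = 0.746, so c = a/β₁ = 75.39/0.746 = 101.06 mm.
From the linear strain diagram with ε_cu = 0.003: ε_t = 0.003 (d − c)/c = 0.003 × (470 − 101.06)/101.06 = 0.0110.
Since ε_t ≥ 0.005, the section is tension-controlled.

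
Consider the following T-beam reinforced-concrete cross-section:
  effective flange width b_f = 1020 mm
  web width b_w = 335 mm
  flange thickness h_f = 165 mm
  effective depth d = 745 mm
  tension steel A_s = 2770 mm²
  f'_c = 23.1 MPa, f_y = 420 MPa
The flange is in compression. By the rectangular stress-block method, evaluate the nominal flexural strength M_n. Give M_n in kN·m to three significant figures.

M_n ≈ 833 kN·m

Tension: T = A_s f_y = 2770 × 420 = 1163400 N.
Try a within the flange: a = T/(0.85 f'_c b_f) = 1163400/(0.85 × 23.1 × 1020) = 58.09 mm.
Since a = 58.09 ≤ h_f = 165 mm, the stress block lies entirely in the flange; analyse as a rectangular beam of width b_f.
M_n = T(d − a/2) = 1163400 × (745 − 29.045) = 832.94 × 10⁶ N·mm.
M_n = 832.94 kN·m.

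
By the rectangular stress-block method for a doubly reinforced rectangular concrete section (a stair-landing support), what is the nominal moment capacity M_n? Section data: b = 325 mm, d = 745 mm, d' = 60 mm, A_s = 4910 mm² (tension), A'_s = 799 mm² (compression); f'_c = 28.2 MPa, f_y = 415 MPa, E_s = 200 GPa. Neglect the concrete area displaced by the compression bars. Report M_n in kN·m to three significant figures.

M_n ≈ 1310 kN·m

Assume both tension and compression steel yield.
Net tension couple steel: A_s − A'_s = 4111 mm².
a = (A_s − A'_s) f_y / (0.85 f'_c b) = 1706065/(0.85 × 28.2 × 325) = 219.00 mm.
c = a/β₁ = 219.00/0.849 = 257.95 mm; ε'_s = 0.003(c − d')/c = 0.0023 ≥ f_y/E_s = 0.0021, so compression steel does yield.
M_n = (A_s − A'_s) f_y (d − a/2) + A'_s f_y (d − d') = [1706065 × (745 − 109.5) + 331585 × (745 − 60)] × 10⁻⁶ = 1084.20 + 227.14 = 1311.34 kN·m.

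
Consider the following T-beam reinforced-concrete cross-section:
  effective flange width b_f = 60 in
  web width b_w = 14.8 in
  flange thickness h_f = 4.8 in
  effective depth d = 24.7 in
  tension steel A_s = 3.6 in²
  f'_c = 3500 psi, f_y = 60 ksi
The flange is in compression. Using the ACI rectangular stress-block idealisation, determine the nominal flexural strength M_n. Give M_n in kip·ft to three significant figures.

M_n ≈ 434 kip·ft

Tension: T = A_s f_y = 3.6 × 60 = 216 kips.
Try a within the flange: a = T/(0.85 f'_c b_f) = 216/(0.85 × 3.5 × 60) = 1.210 in.
Since a = 1.210 ≤ h_f = 4.8 in, the stress block lies entirely in the flange; analyse as a rectangular beam of width b_f.
M_n = T(d − a/2) = 216 × (24.7 − 0.605) = 5204.5 kip·in.
M_n = 5204.5/12 = 433.71 kip·ft.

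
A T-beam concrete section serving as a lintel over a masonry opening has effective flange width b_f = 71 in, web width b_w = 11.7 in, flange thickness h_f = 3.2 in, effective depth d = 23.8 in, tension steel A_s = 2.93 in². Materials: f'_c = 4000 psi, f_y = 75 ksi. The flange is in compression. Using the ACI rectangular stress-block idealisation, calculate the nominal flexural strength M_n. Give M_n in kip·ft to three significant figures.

M_n ≈ 428 kip·ft

Tension: T = A_s f_y = 2.93 × 75 = 219.75 kips.
Try a within the flange: a = T/(0.85 f'_c b_f) = 219.75/(0.85 × 4 × 71) = 0.910 in.
Since a = 0.910 ≤ h_f = 3.2 in, the stress block lies entirely in the flange; analyse as a rectangular beam of width b_f.
M_n = T(d − a/2) = 219.75 × (23.8 − 0.455) = 5130.1 kip·in.
M_n = 5130.1/12 = 427.51 kip·ft.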